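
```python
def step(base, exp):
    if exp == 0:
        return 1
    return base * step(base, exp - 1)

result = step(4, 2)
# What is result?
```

step(4, 2) = 4 * 4 = 16

Answer: 16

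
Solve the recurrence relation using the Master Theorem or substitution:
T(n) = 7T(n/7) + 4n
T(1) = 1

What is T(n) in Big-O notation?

By Master Theorem: a=7, b=7, f(n)=4n. Since log_7(7) = 1 and f(n) = Θ(n^1), Case 2 applies. T(n) = O(n log n).

Answer: O(n log n)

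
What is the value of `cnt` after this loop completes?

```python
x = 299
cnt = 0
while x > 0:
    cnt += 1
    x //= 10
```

Count digits by repeated division by 10
`cnt` takes the values: 0 → 1 → 2 → 3

Answer: 3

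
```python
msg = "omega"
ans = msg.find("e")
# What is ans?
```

Trace:
`msg = "omega"` → msg = 'omega'
`ans = msg.find("e")` → ans = 2
So ans = 2

Answer: 2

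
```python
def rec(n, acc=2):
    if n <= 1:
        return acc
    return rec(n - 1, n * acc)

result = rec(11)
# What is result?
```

Accumulator trace (n, acc): (11, 2) -> (10, 22) -> (9, 220) -> (8, 1980) -> (7, 15840) -> (6, 110880) -> (5, 665280) -> (4, 3326400) -> (3, 13305600) -> (2, 39916800) -> (1, 79833600) -> return 79833600

Answer: 79833600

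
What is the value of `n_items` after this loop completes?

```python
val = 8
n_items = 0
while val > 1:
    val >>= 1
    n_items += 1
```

Count right shifts until 1
`n_items` takes the values: 0 → 1 → 2 → 3

Answer: 3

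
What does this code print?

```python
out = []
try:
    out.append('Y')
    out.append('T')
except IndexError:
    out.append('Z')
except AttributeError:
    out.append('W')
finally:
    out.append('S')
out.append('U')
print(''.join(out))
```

Execution trace: 'Y' (try body) → 'T' (try body, no exception) → 'S' (finally) → 'U' (after the try/except). Output: YTSU

Answer: YTSU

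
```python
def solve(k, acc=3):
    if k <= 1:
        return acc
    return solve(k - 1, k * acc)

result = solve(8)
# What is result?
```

Accumulator trace (n, acc): (8, 3) -> (7, 24) -> (6, 168) -> (5, 1008) -> (4, 5040) -> (3, 20160) -> (2, 60480) -> (1, 120960) -> return 120960

Answer: 120960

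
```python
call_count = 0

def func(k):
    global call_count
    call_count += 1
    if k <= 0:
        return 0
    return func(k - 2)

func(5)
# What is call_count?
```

Linear recursion stepping by 2: 4 calls from k=5 down to ≤0.

Answer: 4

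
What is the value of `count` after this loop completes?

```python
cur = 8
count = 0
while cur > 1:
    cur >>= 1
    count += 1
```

Count right shifts until 1
`count` takes the values: 0 → 1 → 2 → 3

Answer: 3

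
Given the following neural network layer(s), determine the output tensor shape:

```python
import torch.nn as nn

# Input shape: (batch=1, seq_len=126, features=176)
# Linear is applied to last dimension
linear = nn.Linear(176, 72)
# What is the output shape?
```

Input: (1, 126, 176) -> Output: (1, 126, 72)

Answer: (1, 126, 72)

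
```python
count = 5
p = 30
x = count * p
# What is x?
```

Trace:
`count = 5` → count = 5
`p = 30` → p = 30
`x = count * p` → x = 150
So x = 150

Answer: 150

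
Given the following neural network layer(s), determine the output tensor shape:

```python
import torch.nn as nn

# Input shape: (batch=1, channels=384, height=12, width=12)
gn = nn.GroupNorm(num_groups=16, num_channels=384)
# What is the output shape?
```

Input: (1, 384, 12, 12) -> Output: (1, 384, 12, 12)

Answer: (1, 384, 12, 12)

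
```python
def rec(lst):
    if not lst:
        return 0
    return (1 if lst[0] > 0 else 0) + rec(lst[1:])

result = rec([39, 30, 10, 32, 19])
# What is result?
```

Count of positive elements in [39, 30, 10, 32, 19] = 5

Answer: 5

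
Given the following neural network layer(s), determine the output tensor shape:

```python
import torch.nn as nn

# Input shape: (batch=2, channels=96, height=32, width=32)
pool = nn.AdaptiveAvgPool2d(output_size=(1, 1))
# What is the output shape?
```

Input: (2, 96, 32, 32) -> Output: (2, 96, 1, 1)

Answer: (2, 96, 1, 1)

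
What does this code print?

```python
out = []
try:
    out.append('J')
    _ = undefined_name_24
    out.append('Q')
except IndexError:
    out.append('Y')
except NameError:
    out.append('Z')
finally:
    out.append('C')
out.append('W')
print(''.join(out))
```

Execution trace: 'J' (try body) → 'Z' (except NameError) → 'C' (finally) → 'W' (after the try/except). Output: JZCW

Answer: JZCW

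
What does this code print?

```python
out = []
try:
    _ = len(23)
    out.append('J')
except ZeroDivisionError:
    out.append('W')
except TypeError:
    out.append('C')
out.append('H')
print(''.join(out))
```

Execution trace: 'C' (except TypeError) → 'H' (after the try/except). Output: CH

Answer: CH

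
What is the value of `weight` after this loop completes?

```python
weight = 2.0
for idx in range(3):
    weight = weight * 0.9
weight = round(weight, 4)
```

Exponential decay: 2.0 * 0.9^3
`weight` takes the values: 2.0 → 1.8 → 1.62 → 1.458

Answer: 1.458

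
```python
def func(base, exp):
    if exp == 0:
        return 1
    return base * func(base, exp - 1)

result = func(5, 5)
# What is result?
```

func(5, 5) = 5 * 5 * 5 * 5 * 5 = 3125

Answer: 3125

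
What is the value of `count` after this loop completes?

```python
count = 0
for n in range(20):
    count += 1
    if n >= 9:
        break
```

Loop breaks when n reaches 9, count is 10
`count` takes the values: 0 → 1 → 2 → 3 → 4 → 5 → 6 → 7 → 8 → 9 → 10

Answer: 10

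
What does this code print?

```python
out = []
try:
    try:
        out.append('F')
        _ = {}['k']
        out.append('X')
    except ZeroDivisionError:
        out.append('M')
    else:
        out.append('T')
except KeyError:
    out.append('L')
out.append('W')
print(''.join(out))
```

Execution trace: 'F' (try body) → 'L' (outer except KeyError) → 'W' (after the try/except). Output: FLW

Answer: FLW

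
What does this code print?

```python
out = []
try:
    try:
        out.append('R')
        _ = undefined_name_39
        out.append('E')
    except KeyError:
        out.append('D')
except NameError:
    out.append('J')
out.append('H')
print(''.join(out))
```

Execution trace: 'R' (try body) → 'J' (outer except NameError) → 'H' (after the try/except). Output: RJH

Answer: RJH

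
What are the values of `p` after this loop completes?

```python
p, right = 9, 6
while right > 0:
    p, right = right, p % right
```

GCD of 9 and 6
`p` takes the values: 9 → 6 → 3

Answer: 3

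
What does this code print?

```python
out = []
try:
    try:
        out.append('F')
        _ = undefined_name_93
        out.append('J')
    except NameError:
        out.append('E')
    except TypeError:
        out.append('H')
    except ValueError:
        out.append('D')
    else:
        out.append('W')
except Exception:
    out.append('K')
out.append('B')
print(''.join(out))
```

Execution trace: 'F' (inner try body) → 'E' (inner except NameError) → 'B' (after the try/except). Output: FEB

Answer: FEB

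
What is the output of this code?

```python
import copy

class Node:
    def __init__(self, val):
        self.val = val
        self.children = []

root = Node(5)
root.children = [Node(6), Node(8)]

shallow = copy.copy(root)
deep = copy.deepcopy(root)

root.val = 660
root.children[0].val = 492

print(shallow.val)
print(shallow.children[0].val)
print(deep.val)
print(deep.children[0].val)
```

Key concept: deep copy with custom objects.
Step by step:
`root = Node(5)` → root = Node(val=5, children=[])
`root.children = [Node(6), Node(8)]` → root = Node(val=5, children=[Node(val=6, children=[]), Node(val=8, children=[])])
`shallow = copy.copy(root)` → shallow = Node(val=5, children=[Node(val=6, children=[]), Node(val=8, children=[])])
`deep = copy.deepcopy(root)` → deep = Node(val=5, children=[Node(val=6, children=[]), Node(val=8, children=[])])
`root.val = 660` → root = Node(val=660, children=[Node(val=6, children=[]), Node(val=8, children=[])])
`root.children[0].val = 492` → root = Node(val=660, children=[Node(val=492, children=[]), Node(val=8, children=[])]); shallow = Node(val=5, children=[Node(val=492, children=[]), Node(val=8, children=[])])
`print(shallow.val)` → prints 5
`print(shallow.children[0].val)` → prints 492
`print(deep.val)` → prints 5
`print(deep.children[0].val)` → prints 6

Answer:
5
492
5
6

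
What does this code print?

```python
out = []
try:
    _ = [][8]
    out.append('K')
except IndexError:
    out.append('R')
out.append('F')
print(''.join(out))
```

Execution trace: 'R' (except IndexError) → 'F' (after the try/except). Output: RF

Answer: RF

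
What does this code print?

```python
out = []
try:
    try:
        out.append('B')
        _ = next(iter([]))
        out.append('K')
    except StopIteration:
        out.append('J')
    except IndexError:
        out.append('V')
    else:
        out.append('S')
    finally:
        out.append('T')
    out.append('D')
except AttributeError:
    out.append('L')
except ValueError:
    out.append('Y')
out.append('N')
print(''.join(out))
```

Execution trace: 'B' (inner try body) → 'J' (inner except StopIteration) → 'T' (inner finally) → 'D' (try body, no exception) → 'N' (after the try/except). Output: BJTDN

Answer: BJTDN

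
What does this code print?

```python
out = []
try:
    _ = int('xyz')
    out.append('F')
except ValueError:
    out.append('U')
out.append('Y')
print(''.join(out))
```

Execution trace: 'U' (except ValueError) → 'Y' (after the try/except). Output: UY

Answer: UY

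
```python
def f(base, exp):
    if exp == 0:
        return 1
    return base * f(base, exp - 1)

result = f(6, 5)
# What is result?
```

f(6, 5) = 6 * 6 * 6 * 6 * 6 = 7776

Answer: 7776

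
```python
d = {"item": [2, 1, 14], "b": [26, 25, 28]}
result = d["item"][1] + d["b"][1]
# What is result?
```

Trace:
`d = {"item": [2, 1, 14], "b": [26, 25, 28]}` → d = {'item': [2, 1, 14], 'b': [26, 25, 28]}
`result = d["item"][1] + d["b"][1]` → result = 26
So result = 26

Answer: 26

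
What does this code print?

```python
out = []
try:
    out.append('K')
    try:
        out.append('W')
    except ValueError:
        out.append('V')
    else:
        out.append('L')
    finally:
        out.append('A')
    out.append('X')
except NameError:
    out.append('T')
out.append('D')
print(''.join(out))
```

Execution trace: 'K' (try body) → 'W' (inner try body, no exception) → 'L' (inner else) → 'A' (inner finally) → 'X' (try body, no exception) → 'D' (after the try/except). Output: KWLAXD

Answer: KWLAXD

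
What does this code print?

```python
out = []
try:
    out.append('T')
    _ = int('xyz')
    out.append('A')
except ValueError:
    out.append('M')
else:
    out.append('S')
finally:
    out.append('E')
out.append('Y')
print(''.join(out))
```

Execution trace: 'T' (try body) → 'M' (except ValueError) → 'E' (finally) → 'Y' (after the try/except). Output: TMEY

Answer: TMEY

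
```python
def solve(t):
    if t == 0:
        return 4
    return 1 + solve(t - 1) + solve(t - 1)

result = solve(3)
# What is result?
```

solve(t) = 1 + 2·solve(t-1), solve(0)=4. Closed form: (4+1)·2^3 - 1 = 39.

Answer: 39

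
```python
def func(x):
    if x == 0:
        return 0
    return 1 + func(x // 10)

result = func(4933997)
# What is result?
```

Count of digits of 4933997: 7

Answer: 7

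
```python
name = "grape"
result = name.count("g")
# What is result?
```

Trace:
`name = "grape"` → name = 'grape'
`result = name.count("g")` → result = 1
So result = 1

Answer: 1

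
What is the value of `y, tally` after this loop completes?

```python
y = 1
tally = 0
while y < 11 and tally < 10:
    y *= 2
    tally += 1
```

Double until >= 11 or 10 iterations
`y, tally` takes the values: (1, 0) → (2, 0) → (2, 1) → (4, 1) → (4, 2) → (8, 2) → (8, 3) → (16, 3) → (16, 4)

Answer: 16, 4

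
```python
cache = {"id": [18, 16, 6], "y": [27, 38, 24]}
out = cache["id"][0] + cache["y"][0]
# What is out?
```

Trace:
`cache = {"id": [18, 16, 6], "y": [27, 38, 24]}` → cache = {'id': [18, 16, 6], 'y': [27, 38, 24]}
`out = cache["id"][0] + cache["y"][0]` → out = 45
So out = 45

Answer: 45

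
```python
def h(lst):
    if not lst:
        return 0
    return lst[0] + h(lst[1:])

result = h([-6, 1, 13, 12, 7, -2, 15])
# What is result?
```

(-6) + 1 + 13 + 12 + 7 + (-2) + 15 + 0 = 40

Answer: 40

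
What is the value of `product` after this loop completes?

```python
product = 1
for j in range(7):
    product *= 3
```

3^7 = 2187
`product` takes the values: 1 → 3 → 9 → 27 → 81 → 243 → 729 → 2187

Answer: 2187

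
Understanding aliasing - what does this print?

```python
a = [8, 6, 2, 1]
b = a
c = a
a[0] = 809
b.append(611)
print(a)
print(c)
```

Key concept: multiple aliases.
Step by step:
`a = [8, 6, 2, 1]` → a = [8, 6, 2, 1]
`b = a` → b = [8, 6, 2, 1] (same object as a)
`c = a` → c = [8, 6, 2, 1] (same object as a, b)
`a[0] = 809` → a = [809, 6, 2, 1] (same object as b, c); b = [809, 6, 2, 1] (same object as a, c); c = [809, 6, 2, 1] (same object as a, b)
`b.append(611)` → a = [809, 6, 2, 1, 611] (same object as b, c); b = [809, 6, 2, 1, 611] (same object as a, c); c = [809, 6, 2, 1, 611] (same object as a, b)
`print(a)` → prints [809, 6, 2, 1, 611]
`print(c)` → prints [809, 6, 2, 1, 611]

Answer:
[809, 6, 2, 1, 611]
[809, 6, 2, 1, 611]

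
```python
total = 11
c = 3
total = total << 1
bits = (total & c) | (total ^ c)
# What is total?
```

Trace:
`total = 11` → total = 11
`c = 3` → c = 3
`total = total << 1` → total = 22
`bits = (total & c) | (total ^ c)` → bits = 23
So total = 22

Answer: 22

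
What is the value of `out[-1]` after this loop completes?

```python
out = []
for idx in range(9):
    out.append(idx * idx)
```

Last element of squares 0 to 8
`out` takes the values: [] → [0] → [0, 1] → [0, 1, 4] → [0, 1, 4, 9] → [0, 1, 4, 9, 16] → [0, 1, 4, 9, 16, 25] → [0, 1, 4, 9, 16, 25, 36] → [0, 1, 4, 9, 16, 25, 36, 49] → [0, 1, 4, 9, 16, 25, 36, 49, 64]
So `out[-1]` = 64

Answer: 64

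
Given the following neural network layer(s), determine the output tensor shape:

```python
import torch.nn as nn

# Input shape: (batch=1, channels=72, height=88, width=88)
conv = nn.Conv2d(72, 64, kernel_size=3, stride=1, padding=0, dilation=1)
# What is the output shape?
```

Input: (1, 72, 88, 88) -> Output: (1, 64, 86, 86)

Answer: (1, 64, 86, 86)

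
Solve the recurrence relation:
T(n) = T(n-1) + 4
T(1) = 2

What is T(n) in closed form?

Unrolling: T(n) = T(1) + 4·(n-1) = 2 + 4(n-1) = 4n - 2.

Answer: T(n) = 4n - 2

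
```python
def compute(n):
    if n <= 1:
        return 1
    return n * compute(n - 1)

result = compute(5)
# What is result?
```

compute(5) = 5 * 4 * 3 * 2 * 1 = 120

Answer: 120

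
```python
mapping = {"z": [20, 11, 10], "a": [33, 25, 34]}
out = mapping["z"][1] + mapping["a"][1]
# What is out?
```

Trace:
`mapping = {"z": [20, 11, 10], "a": [33, 25, 34]}` → mapping = {'z': [20, 11, 10], 'a': [33, 25, 34]}
`out = mapping["z"][1] + mapping["a"][1]` → out = 36
So out = 36

Answer: 36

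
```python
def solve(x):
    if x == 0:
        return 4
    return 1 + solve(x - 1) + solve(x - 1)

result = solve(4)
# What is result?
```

solve(x) = 1 + 2·solve(x-1), solve(0)=4. Closed form: (4+1)·2^4 - 1 = 79.

Answer: 79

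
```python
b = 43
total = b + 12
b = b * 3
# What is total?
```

Trace:
`b = 43` → b = 43
`total = b + 12` → total = 55
`b = b * 3` → b = 129
So total = 55

Answer: 55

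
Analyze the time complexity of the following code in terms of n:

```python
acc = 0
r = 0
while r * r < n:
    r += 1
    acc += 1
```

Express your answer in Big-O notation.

Each loop level contributes: √n. Multiplying the contributions gives O(√n).

Answer: O(√n)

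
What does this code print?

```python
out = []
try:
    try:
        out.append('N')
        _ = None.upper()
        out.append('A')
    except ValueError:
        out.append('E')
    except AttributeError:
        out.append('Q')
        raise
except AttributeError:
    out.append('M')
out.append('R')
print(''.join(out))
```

Execution trace: 'N' (inner try body) → 'Q' (inner except AttributeError) → 'M' (outer except AttributeError) → 'R' (after the try/except). Output: NQMR

Answer: NQMR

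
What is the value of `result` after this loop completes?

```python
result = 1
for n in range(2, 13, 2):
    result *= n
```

Product of even numbers 2 to 12
`result` takes the values: 1 → 2 → 8 → 48 → 384 → 3840 → 46080

Answer: 46080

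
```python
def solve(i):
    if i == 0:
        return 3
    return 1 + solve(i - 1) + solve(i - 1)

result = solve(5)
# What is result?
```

solve(i) = 1 + 2·solve(i-1), solve(0)=3. Closed form: (3+1)·2^5 - 1 = 127.

Answer: 127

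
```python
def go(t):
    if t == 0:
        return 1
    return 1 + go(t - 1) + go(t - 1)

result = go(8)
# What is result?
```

go(t) = 1 + 2·go(t-1), go(0)=1. Closed form: (1+1)·2^8 - 1 = 511.

Answer: 511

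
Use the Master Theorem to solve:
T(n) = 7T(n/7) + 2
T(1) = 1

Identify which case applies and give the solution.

a=7, b=7, f(n)=2. log_7(7) = 1. Since c=0 < 1, Case 1 applies: T(n) = Θ(n^log_b(a)) = O(n).

Answer: O(n) - Case 1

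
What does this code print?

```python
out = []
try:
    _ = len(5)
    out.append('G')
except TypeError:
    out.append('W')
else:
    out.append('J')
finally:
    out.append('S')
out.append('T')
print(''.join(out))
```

Execution trace: 'W' (except TypeError) → 'S' (finally) → 'T' (after the try/except). Output: WST

Answer: WST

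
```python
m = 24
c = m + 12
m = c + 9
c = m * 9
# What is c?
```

Trace:
`m = 24` → m = 24
`c = m + 12` → c = 36
`m = c + 9` → m = 45
`c = m * 9` → c = 405
So c = 405

Answer: 405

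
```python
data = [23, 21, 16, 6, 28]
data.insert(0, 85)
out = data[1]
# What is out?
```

Trace:
`data = [23, 21, 16, 6, 28]` → data = [23, 21, 16, 6, 28]
`data.insert(0, 85)` → data = [85, 23, 21, 16, 6, 28]
`out = data[1]` → out = 23
So out = 23

Answer: 23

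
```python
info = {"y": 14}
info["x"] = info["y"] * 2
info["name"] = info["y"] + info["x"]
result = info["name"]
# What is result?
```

Trace:
`info = {"y": 14}` → info = {'y': 14}
`info["x"] = info["y"] * 2` → info = {'y': 14, 'x': 28}
`info["name"] = info["y"] + info["x"]` → info = {'y': 14, 'x': 28, 'name': 42}
`result = info["name"]` → result = 42
So result = 42

Answer: 42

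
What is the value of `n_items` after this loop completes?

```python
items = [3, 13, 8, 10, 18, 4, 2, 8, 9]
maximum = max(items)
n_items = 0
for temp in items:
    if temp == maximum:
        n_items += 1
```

Count of max value 18 in [3, 13, 8, 10, 18, 4, 2, 8, 9]
`n_items` takes the values: 0 → 1

Answer: 1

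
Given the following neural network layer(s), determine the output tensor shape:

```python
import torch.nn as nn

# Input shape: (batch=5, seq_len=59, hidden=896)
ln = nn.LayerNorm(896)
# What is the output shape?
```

Input: (5, 59, 896) -> Output: (5, 59, 896)

Answer: (5, 59, 896)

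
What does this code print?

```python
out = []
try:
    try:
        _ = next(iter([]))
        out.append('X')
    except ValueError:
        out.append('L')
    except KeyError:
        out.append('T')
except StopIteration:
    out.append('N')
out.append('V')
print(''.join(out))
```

Execution trace: 'N' (outer except StopIteration) → 'V' (after the try/except). Output: NV

Answer: NV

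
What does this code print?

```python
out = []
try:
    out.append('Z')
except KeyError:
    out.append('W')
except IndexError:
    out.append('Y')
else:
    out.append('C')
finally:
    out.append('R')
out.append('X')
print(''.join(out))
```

Execution trace: 'Z' (try body, no exception) → 'C' (else) → 'R' (finally) → 'X' (after the try/except). Output: ZCRX

Answer: ZCRX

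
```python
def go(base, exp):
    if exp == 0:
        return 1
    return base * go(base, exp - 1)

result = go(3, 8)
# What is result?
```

go(3, 8) = 3 * 3 * 3 * 3 * 3 * 3 * 3 * 3 = 6561

Answer: 6561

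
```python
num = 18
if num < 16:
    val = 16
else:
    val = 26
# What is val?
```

Trace:
`num = 18` → num = 18
`if num < 16: ...` → num < 16 is False, take else branch → val = 26
So val = 26

Answer: 26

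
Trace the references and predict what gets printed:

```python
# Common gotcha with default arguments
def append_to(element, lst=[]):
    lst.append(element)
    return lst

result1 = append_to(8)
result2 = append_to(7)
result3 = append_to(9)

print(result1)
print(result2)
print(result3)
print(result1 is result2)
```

Key concept: mutable default argument gotcha.
Step by step:
`result1 = append_to(8)` → result1 = [8]
`result2 = append_to(7)` → result1 = [8, 7] (same object as result2); result2 = [8, 7] (same object as result1)
`result3 = append_to(9)` → result1 = [8, 7, 9] (same object as result2, result3); result2 = [8, 7, 9] (same object as result1, result3); result3 = [8, 7, 9] (same object as result1, result2)
`print(result1)` → prints [8, 7, 9]
`print(result2)` → prints [8, 7, 9]
`print(result3)` → prints [8, 7, 9]
`print(result1 is result2)` → prints True

Answer:
[8, 7, 9]
[8, 7, 9]
[8, 7, 9]
True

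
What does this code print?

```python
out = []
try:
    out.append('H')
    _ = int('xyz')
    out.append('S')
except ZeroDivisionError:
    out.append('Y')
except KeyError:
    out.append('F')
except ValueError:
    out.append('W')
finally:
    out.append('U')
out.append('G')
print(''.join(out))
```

Execution trace: 'H' (try body) → 'W' (except ValueError) → 'U' (finally) → 'G' (after the try/except). Output: HWUG

Answer: HWUG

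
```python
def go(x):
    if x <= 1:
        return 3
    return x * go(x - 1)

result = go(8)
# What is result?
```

go(8) = 8 * 7 * 6 * 5 * 4 * 3 * 2 * 3 = 120960

Answer: 120960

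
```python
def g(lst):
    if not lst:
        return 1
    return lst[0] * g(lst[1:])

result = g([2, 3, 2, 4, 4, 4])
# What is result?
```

Product over [2, 3, 2, 4, 4, 4] = 2 * 3 * 2 * 4 * 4 * 4 = 768

Answer: 768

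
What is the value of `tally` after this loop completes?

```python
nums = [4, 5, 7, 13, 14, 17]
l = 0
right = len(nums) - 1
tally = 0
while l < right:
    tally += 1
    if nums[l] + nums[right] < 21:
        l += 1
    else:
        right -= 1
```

Steps to find pair summing to 21
`tally` takes the values: 0 → 1 → 2 → 3 → 4 → 5

Answer: 5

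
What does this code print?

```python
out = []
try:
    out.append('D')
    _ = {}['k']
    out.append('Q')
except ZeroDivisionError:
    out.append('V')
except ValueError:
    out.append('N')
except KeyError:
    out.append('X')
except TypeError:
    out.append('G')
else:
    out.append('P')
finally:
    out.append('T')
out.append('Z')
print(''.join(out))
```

Execution trace: 'D' (try body) → 'X' (except KeyError) → 'T' (finally) → 'Z' (after the try/except). Output: DXTZ

Answer: DXTZ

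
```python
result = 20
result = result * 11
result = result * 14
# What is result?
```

Trace:
`result = 20` → result = 20
`result = result * 11` → result = 220
`result = result * 14` → result = 3080
So result = 3080

Answer: 3080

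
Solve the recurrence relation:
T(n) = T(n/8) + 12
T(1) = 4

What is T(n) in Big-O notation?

Each step divides n by 8 and adds 12. After log_8(n) steps we reach T(1)=4. So T(n) = 12·log_8(n) + 4 = O(log n).

Answer: O(log n)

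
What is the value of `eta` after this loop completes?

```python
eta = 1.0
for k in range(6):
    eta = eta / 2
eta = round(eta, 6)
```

Halving LR 6 times: 1 / 2^6
`eta` takes the values: 1.0 → 0.5 → 0.25 → 0.125 → 0.0625 → 0.03125 → 0.015625

Answer: 0.015625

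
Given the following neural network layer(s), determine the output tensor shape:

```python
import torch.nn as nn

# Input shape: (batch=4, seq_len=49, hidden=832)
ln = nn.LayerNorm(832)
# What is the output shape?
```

Input: (4, 49, 832) -> Output: (4, 49, 832)

Answer: (4, 49, 832)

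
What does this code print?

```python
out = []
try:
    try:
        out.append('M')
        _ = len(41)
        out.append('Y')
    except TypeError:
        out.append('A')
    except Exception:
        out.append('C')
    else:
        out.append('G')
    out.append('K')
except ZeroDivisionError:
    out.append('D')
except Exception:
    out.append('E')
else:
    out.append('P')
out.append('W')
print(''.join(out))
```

Execution trace: 'M' (inner try body) → 'A' (inner except TypeError) → 'K' (try body, no exception) → 'P' (else) → 'W' (after the try/except). Output: MAKPW

Answer: MAKPW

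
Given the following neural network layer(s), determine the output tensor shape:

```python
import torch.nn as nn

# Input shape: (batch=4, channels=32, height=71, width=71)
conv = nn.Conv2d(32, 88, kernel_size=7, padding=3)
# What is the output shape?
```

Input: (4, 32, 71, 71) -> Output: (4, 88, 71, 71)

Answer: (4, 88, 71, 71)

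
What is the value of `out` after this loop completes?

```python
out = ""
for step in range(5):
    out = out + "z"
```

Repeat 'z' 5 times
`out` takes the values: "" → "z" → "zz" → "zzz" → "zzzz" → "zzzzz"

Answer: "zzzzz"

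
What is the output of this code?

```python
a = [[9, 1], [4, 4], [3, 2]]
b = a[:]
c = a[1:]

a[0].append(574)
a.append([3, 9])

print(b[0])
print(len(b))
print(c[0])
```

Key concept: slice with nested mutation.
Step by step:
`a = [[9, 1], [4, 4], [3, 2]]` → a = [[9, 1], [4, 4], [3, 2]]
`b = a[:]` → b = [[9, 1], [4, 4], [3, 2]]
`c = a[1:]` → c = [[4, 4], [3, 2]]
`a[0].append(574)` → a = [[9, 1, 574], [4, 4], [3, 2]]; b = [[9, 1, 574], [4, 4], [3, 2]]
`a.append([3, 9])` → a = [[9, 1, 574], [4, 4], [3, 2], [3, 9]]
`print(b[0])` → prints [9, 1, 574]
`print(len(b))` → prints 3
`print(c[0])` → prints [4, 4]

Answer:
[9, 1, 574]
3
[4, 4]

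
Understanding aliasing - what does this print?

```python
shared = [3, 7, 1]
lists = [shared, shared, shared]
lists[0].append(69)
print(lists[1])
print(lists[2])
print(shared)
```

Key concept: list of same reference.
Step by step:
`shared = [3, 7, 1]` → shared = [3, 7, 1]
`lists = [shared, shared, shared]` → lists = [[3, 7, 1], [3, 7, 1], [3, 7, 1]]
`lists[0].append(69)` → shared = [3, 7, 1, 69]; lists = [[3, 7, 1, 69], [3, 7, 1, 69], [3, 7, 1, 69]]
`print(lists[1])` → prints [3, 7, 1, 69]
`print(lists[2])` → prints [3, 7, 1, 69]
`print(shared)` → prints [3, 7, 1, 69]

Answer:
[3, 7, 1, 69]
[3, 7, 1, 69]
[3, 7, 1, 69]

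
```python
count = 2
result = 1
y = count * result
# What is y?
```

Trace:
`count = 2` → count = 2
`result = 1` → result = 1
`y = count * result` → y = 2
So y = 2

Answer: 2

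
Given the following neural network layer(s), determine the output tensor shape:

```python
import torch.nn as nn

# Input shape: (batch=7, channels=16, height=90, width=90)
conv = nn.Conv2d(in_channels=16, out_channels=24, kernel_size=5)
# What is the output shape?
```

Input: (7, 16, 90, 90) -> Output: (7, 24, 86, 86)

Answer: (7, 24, 86, 86)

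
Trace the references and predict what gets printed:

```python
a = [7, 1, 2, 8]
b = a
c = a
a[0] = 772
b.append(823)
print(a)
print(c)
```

Key concept: multiple aliases.
Step by step:
`a = [7, 1, 2, 8]` → a = [7, 1, 2, 8]
`b = a` → b = [7, 1, 2, 8] (same object as a)
`c = a` → c = [7, 1, 2, 8] (same object as a, b)
`a[0] = 772` → a = [772, 1, 2, 8] (same object as b, c); b = [772, 1, 2, 8] (same object as a, c); c = [772, 1, 2, 8] (same object as a, b)
`b.append(823)` → a = [772, 1, 2, 8, 823] (same object as b, c); b = [772, 1, 2, 8, 823] (same object as a, c); c = [772, 1, 2, 8, 823] (same object as a, b)
`print(a)` → prints [772, 1, 2, 8, 823]
`print(c)` → prints [772, 1, 2, 8, 823]

Answer:
[772, 1, 2, 8, 823]
[772, 1, 2, 8, 823]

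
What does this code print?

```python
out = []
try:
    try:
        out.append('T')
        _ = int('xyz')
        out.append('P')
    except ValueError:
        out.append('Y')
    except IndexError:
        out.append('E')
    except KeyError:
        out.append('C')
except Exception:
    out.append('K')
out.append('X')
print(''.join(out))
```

Execution trace: 'T' (inner try body) → 'Y' (inner except ValueError) → 'X' (after the try/except). Output: TYX

Answer: TYX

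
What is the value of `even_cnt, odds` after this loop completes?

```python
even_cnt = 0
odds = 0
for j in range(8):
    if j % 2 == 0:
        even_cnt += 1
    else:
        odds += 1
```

Count evens and odds in range(8)
`even_cnt, odds` takes the values: (0, 0) → (1, 0) → (1, 1) → (2, 1) → (2, 2) → (3, 2) → (3, 3) → (4, 3) → (4, 4)

Answer: 4, 4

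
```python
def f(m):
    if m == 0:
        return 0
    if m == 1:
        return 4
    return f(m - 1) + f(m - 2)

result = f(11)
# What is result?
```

Build up from base cases: f(0)=0, f(1)=4, f(2)=4, f(3)=8, f(4)=12, f(5)=20, f(6)=32, ..., f(11)=356

Answer: 356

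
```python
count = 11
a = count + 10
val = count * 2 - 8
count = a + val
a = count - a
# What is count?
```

Trace:
`count = 11` → count = 11
`a = count + 10` → a = 21
`val = count * 2 - 8` → val = 14
`count = a + val` → count = 35
`a = count - a` → a = 14
So count = 35

Answer: 35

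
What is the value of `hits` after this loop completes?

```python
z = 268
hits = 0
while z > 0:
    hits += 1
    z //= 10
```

Count digits by repeated division by 10
`hits` takes the values: 0 → 1 → 2 → 3

Answer: 3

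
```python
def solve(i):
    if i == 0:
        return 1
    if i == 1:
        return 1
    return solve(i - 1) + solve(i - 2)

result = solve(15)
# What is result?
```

Build up from base cases: solve(0)=1, solve(1)=1, solve(2)=2, solve(3)=3, solve(4)=5, solve(5)=8, solve(6)=13, ..., solve(15)=987

Answer: 987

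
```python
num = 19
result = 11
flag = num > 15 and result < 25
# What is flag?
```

Trace:
`num = 19` → num = 19
`result = 11` → result = 11
`flag = num > 15 and result < 25` → flag = True
So flag = True

Answer: True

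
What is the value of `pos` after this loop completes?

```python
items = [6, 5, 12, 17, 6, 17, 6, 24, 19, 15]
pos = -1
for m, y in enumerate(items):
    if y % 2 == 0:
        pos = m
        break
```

First even number index in [6, 5, 12, 17, 6, 17, 6, 24, 19, 15]
`pos` takes the values: -1 → 0

Answer: 0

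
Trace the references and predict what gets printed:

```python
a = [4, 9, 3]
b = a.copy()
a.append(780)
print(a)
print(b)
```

Key concept: list.copy() creates independent copy.
Step by step:
`a = [4, 9, 3]` → a = [4, 9, 3]
`b = a.copy()` → b = [4, 9, 3]
`a.append(780)` → a = [4, 9, 3, 780]
`print(a)` → prints [4, 9, 3, 780]
`print(b)` → prints [4, 9, 3]

Answer:
[4, 9, 3, 780]
[4, 9, 3]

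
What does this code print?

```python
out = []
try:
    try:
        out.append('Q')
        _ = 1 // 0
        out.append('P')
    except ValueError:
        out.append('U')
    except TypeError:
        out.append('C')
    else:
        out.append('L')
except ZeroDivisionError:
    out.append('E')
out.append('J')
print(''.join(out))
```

Execution trace: 'Q' (try body) → 'E' (outer except ZeroDivisionError) → 'J' (after the try/except). Output: QEJ

Answer: QEJ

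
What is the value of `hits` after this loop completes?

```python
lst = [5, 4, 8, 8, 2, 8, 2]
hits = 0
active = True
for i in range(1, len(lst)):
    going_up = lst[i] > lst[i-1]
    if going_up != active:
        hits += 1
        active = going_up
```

Count direction changes in [5, 4, 8, 8, 2, 8, 2]
`hits` takes the values: 0 → 1 → 2 → 3 → 4 → 5

Answer: 5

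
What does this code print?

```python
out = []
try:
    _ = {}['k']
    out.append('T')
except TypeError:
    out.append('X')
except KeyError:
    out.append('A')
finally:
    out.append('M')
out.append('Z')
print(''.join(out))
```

Execution trace: 'A' (except KeyError) → 'M' (finally) → 'Z' (after the try/except). Output: AMZ

Answer: AMZ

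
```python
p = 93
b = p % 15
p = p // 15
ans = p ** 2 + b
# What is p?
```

Trace:
`p = 93` → p = 93
`b = p % 15` → b = 3
`p = p // 15` → p = 6
`ans = p ** 2 + b` → ans = 39
So p = 6

Answer: 6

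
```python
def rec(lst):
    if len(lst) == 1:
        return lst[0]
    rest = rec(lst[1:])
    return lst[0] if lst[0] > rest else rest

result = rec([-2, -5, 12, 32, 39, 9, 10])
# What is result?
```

Recursive max over [-2, -5, 12, 32, 39, 9, 10] = 39

Answer: 39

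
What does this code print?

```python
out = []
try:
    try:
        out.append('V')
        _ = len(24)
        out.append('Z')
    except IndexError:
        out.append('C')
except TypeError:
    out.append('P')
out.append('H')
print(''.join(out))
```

Execution trace: 'V' (try body) → 'P' (outer except TypeError) → 'H' (after the try/except). Output: VPH

Answer: VPH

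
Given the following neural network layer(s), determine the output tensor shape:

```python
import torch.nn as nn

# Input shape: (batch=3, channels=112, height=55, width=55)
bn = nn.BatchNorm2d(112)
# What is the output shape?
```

Input: (3, 112, 55, 55) -> Output: (3, 112, 55, 55)

Answer: (3, 112, 55, 55)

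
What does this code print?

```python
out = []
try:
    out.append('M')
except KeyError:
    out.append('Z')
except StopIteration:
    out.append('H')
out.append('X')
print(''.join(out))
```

Execution trace: 'M' (try body, no exception) → 'X' (after the try/except). Output: MX

Answer: MX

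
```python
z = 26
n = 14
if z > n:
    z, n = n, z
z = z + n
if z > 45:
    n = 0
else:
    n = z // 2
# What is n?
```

Trace:
`z = 26` → z = 26
`n = 14` → n = 14
`if z > n: ...` → z > n is True → z = 14; n = 26
`z = z + n` → z = 40
`if z > 45: ...` → z > 45 is False, take else branch → n = 20
So n = 20

Answer: 20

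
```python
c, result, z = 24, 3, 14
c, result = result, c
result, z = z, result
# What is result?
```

Trace:
`c, result, z = 24, 3, 14` → c = 24; result = 3; z = 14
`c, result = result, c` → c = 3; result = 24
`result, z = z, result` → result = 14; z = 24
So result = 14

Answer: 14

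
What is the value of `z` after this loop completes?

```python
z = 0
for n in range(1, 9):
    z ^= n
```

XOR of 1 to 8
`z` takes the values: 0 → 1 → 3 → 0 → 4 → 1 → 7 → 0 → 8

Answer: 8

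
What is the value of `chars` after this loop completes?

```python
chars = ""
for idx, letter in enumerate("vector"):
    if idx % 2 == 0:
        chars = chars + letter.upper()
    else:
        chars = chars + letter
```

Uppercase even positions in 'vector'
`chars` takes the values: "" → "V" → "Ve" → "VeC" → "VeCt" → "VeCtO" → "VeCtOr"

Answer: "VeCtOr"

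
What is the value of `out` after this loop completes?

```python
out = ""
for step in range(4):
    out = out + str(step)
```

Concatenate digits 0 to 3
`out` takes the values: "" → "0" → "01" → "012" → "0123"

Answer: "0123"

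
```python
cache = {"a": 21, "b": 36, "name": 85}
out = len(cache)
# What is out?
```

Trace:
`cache = {"a": 21, "b": 36, "name": 85}` → cache = {'a': 21, 'b': 36, 'name': 85}
`out = len(cache)` → out = 3
So out = 3

Answer: 3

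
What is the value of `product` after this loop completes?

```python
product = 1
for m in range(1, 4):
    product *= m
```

3! = 6
`product` takes the values: 1 → 2 → 6

Answer: 6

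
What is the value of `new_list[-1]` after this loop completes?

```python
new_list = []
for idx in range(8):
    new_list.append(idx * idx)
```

Last element of squares 0 to 7
`new_list` takes the values: [] → [0] → [0, 1] → [0, 1, 4] → [0, 1, 4, 9] → [0, 1, 4, 9, 16] → [0, 1, 4, 9, 16, 25] → [0, 1, 4, 9, 16, 25, 36] → [0, 1, 4, 9, 16, 25, 36, 49]
So `new_list[-1]` = 49

Answer: 49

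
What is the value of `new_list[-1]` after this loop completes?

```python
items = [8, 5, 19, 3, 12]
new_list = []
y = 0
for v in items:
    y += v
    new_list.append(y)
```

Cumulative sum ends at 47
`new_list` takes the values: [] → [8] → [8, 13] → [8, 13, 32] → [8, 13, 32, 35] → [8, 13, 32, 35, 47]
So `new_list[-1]` = 47

Answer: 47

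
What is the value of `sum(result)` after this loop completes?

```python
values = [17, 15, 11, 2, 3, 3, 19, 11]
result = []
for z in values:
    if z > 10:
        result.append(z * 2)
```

Sum of doubled values > 10
`result` takes the values: [] → [34] → [34, 30] → [34, 30, 22] → [34, 30, 22, 38] → [34, 30, 22, 38, 22]
So `sum(result)` = 146

Answer: 146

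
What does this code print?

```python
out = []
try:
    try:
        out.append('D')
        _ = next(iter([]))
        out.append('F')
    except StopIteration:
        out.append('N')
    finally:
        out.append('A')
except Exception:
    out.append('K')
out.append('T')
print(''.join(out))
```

Execution trace: 'D' (inner try body) → 'N' (inner except StopIteration) → 'A' (inner finally) → 'T' (after the try/except). Output: DNAT

Answer: DNAT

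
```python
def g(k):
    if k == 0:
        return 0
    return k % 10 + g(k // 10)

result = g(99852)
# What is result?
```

Sum of digits of 99852: 2 + 5 + 8 + 9 + 9 = 33

Answer: 33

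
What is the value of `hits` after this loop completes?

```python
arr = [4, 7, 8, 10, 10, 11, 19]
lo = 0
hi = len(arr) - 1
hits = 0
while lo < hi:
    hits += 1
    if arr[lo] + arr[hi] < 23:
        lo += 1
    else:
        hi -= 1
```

Steps to find pair summing to 23
`hits` takes the values: 0 → 1 → 2 → 3 → 4 → 5 → 6

Answer: 6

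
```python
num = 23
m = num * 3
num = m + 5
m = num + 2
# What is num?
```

Trace:
`num = 23` → num = 23
`m = num * 3` → m = 69
`num = m + 5` → num = 74
`m = num + 2` → m = 76
So num = 74

Answer: 74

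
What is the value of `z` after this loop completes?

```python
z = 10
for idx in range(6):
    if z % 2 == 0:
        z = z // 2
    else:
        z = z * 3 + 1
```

Collatz-style transformation from 10
`z` takes the values: 10 → 5 → 16 → 8 → 4 → 2 → 1

Answer: 1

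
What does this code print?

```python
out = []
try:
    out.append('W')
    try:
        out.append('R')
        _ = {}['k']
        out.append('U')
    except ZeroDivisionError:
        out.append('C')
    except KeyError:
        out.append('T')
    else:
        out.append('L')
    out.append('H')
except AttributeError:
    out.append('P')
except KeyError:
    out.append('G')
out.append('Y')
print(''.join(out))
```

Execution trace: 'W' (try body) → 'R' (inner try body) → 'T' (inner except KeyError) → 'H' (try body, no exception) → 'Y' (after the try/except). Output: WRTHY

Answer: WRTHY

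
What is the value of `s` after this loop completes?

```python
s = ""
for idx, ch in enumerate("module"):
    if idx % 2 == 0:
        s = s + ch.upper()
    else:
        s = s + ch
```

Uppercase even positions in 'module'
`s` takes the values: "" → "M" → "Mo" → "MoD" → "MoDu" → "MoDuL" → "MoDuLe"

Answer: "MoDuLe"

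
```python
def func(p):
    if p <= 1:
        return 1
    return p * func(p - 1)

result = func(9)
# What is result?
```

func(9) = 9 * 8 * 7 * 6 * 5 * 4 * 3 * 2 * 1 = 362880

Answer: 362880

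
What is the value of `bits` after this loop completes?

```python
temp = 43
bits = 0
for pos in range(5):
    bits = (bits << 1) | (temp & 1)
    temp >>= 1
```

Reverse lowest 5 bits of 43
`bits` takes the values: 0 → 1 → 3 → 6 → 13 → 26

Answer: 26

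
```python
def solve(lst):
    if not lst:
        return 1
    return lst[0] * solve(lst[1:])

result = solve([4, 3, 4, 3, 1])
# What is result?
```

Product over [4, 3, 4, 3, 1] = 4 * 3 * 4 * 3 * 1 = 144

Answer: 144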